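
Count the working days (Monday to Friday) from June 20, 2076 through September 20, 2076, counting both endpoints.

65

June 20, 2076 is a Saturday.
That's 93 days from start to end, counting both.
93 = 7 × 13 + 2, so there are 13 full weeks plus 2 extra days.
Each full week contributes 5 weekdays (Mon–Fri): 13 × 5 = 65.
The 2 extra days are Saturday, Sunday — none qualify.
Total: 65 + 0 = 65.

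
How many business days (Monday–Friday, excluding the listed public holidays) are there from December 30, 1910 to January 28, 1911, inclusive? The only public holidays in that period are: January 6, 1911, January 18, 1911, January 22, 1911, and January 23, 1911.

December 30, 1910 is a Friday.
From December 30, 1910 to January 28, 1911 is 30 days inclusive.
30 = 7 × 4 + 2, so there are 4 full weeks plus 2 extra days.
Each full week contributes 5 weekdays (Mon–Fri): 4 × 5 = 20.
The 2 extra days are Friday, Saturday — 1 of them qualifies.
Total: 20 + 1 = 21.
Holidays: January 6, 1911 (Fri); January 18, 1911 (Wed); January 22, 1911 (Sun); January 23, 1911 (Mon).
3 of the 4 holidays fall on weekdays; the rest are weekends and were already excluded.
Business days: 21 − 3 = 18.

18 business days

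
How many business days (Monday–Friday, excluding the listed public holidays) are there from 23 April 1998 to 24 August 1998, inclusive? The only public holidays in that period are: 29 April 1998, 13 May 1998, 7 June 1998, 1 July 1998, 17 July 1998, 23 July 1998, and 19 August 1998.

82 business days

23 April 1998 is a Thursday.
The range spans 124 days (inclusive of both endpoints).
124 = 7 × 17 + 5, so there are 17 full weeks plus 5 extra days.
Each full week contributes 5 weekdays (Mon–Fri): 17 × 5 = 85.
The 5 extra days are Thursday, Friday, Saturday, Sunday, Monday — 3 of them qualify.
Total: 85 + 3 = 88.
Holidays: 29 April 1998 (Wed); 13 May 1998 (Wed); 7 June 1998 (Sun); 1 July 1998 (Wed); 17 July 1998 (Fri); 23 July 1998 (Thu); 19 August 1998 (Wed).
6 of the 7 holidays fall on weekdays; the rest are weekends and were already excluded.
Business days: 88 − 6 = 82.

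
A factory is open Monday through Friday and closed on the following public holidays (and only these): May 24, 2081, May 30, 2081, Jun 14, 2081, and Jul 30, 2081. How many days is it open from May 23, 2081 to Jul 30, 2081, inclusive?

47

May 23, 2081 is a Friday.
From May 23, 2081 to Jul 30, 2081 is 69 days inclusive.
69 = 7 × 9 + 6, so there are 9 full weeks plus 6 extra days.
Each full week contributes 5 weekdays (Mon–Fri): 9 × 5 = 45.
The 6 extra days are Friday, Saturday, Sunday, Monday, Tuesday, Wednesday — 4 of them qualify.
Total: 45 + 4 = 49.
Holidays: May 24, 2081 (Sat); May 30, 2081 (Fri); Jun 14, 2081 (Sat); Jul 30, 2081 (Wed).
2 of the 4 holidays fall on weekdays; the rest are weekends and were already excluded.
Business days: 49 − 2 = 47.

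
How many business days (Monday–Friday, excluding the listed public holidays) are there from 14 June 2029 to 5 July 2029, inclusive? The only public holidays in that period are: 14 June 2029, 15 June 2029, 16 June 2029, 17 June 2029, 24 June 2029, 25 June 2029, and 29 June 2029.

14 June 2029 is a Thursday.
That's 22 days from start to end, counting both.
22 = 7 × 3 + 1, so there are 3 full weeks plus 1 extra day.
Each full week contributes 5 weekdays (Mon–Fri): 3 × 5 = 15.
The 1 extra day is Thursday — 1 of them qualifies.
Total: 15 + 1 = 16.
Holidays: 14 June 2029 (Thu); 15 June 2029 (Fri); 16 June 2029 (Sat); 17 June 2029 (Sun); 24 June 2029 (Sun); 25 June 2029 (Mon); 29 June 2029 (Fri).
4 of the 7 holidays fall on weekdays; the rest are weekends and were already excluded.
Business days: 16 − 4 = 12.

12 business days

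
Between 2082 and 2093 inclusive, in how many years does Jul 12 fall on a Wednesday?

2

Day of week of July 12 in each year:
2082: Sun, 2083: Mon, 2084: Wed ✓, 2085: Thu, 2086: Fri, 2087: Sat, 2088: Mon, 2089: Tue, 2090: Wed ✓, 2091: Thu, 2092: Sat, 2093: Sun
Wednesdays: 2084, 2090.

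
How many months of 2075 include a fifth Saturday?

A month has five Saturdays exactly when Saturday falls within its first (length − 28) days.
Jan: 31 days, starts Tue → 5 of Tue, Wed, Thu
Feb: 28 days, starts Fri → 5 of (none)
Mar: 31 days, starts Fri → 5 of Fri, Sat, Sun ✓
Apr: 30 days, starts Mon → 5 of Mon, Tue
May: 31 days, starts Wed → 5 of Wed, Thu, Fri
Jun: 30 days, starts Sat → 5 of Sat, Sun ✓
Jul: 31 days, starts Mon → 5 of Mon, Tue, Wed
Aug: 31 days, starts Thu → 5 of Thu, Fri, Sat ✓
Sep: 30 days, starts Sun → 5 of Sun, Mon
Oct: 31 days, starts Tue → 5 of Tue, Wed, Thu
Nov: 30 days, starts Fri → 5 of Fri, Sat ✓
Dec: 31 days, starts Sun → 5 of Sun, Mon, Tue
Months with five Saturdays: Mar, Jun, Aug, Nov.

4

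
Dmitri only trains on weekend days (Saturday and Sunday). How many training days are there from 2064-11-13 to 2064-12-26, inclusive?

2064-11-13 is a Thursday.
That's 44 days from start to end, counting both.
44 = 7 × 6 + 2, so there are 6 full weeks plus 2 extra days.
Each full week contributes 2 weekend days (Sat, Sun): 6 × 2 = 12.
The 2 extra days are Thu, Fri — none qualify.
Total: 12 + 0 = 12.

12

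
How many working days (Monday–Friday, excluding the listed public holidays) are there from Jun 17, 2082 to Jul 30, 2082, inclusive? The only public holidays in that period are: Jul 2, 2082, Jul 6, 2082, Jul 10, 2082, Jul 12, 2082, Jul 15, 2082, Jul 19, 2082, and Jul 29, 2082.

Jun 17, 2082 is a Wednesday.
The range spans 44 days (inclusive of both endpoints).
44 = 7 × 6 + 2, so there are 6 full weeks plus 2 extra days.
Each full week contributes 5 weekdays (Mon–Fri): 6 × 5 = 30.
The 2 extra days are Wed, Thu — 2 of them qualify.
Total: 30 + 2 = 32.
Holidays: Jul 2, 2082 (Thu); Jul 6, 2082 (Mon); Jul 10, 2082 (Fri); Jul 12, 2082 (Sun); Jul 15, 2082 (Wed); Jul 19, 2082 (Sun); Jul 29, 2082 (Wed).
5 of the 7 holidays fall on weekdays; the rest are weekends and were already excluded.
Business days: 32 − 5 = 27.

27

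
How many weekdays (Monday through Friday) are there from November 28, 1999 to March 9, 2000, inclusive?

November 28, 1999 is a Sunday.
That's 103 days from start to end, counting both.
103 = 7 × 14 + 5, so there are 14 full weeks plus 5 extra days.
Each full week contributes 5 weekdays (Mon–Fri): 14 × 5 = 70.
The 5 extra days are Sunday, Monday, Tuesday, Wednesday, Thursday — 4 of them qualify.
Total: 70 + 4 = 74.

74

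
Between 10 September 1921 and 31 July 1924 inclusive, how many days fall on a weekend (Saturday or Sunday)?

302

10 September 1921 is a Saturday.
The range spans 1056 days (inclusive of both endpoints).
1056 = 7 × 150 + 6, so there are 150 full weeks plus 6 extra days.
Each full week contributes 2 weekend days (Sat, Sun): 150 × 2 = 300.
The 6 extra days are Sat, Sun, Mon, Tue, Wed, Thu — 2 of them qualify.
Total: 300 + 2 = 302.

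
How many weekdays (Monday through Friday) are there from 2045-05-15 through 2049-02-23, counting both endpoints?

2045-05-15 is a Monday.
The range spans 1381 days (inclusive of both endpoints).
1381 = 7 × 197 + 2, so there are 197 full weeks plus 2 extra days.
Each full week contributes 5 weekdays (Mon–Fri): 197 × 5 = 985.
The 2 extra days are Mon, Tue — 2 of them qualify.
Total: 985 + 2 = 987.

987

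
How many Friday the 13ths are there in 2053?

1

The 13th falls on a Friday when the month's 13th has weekday Fri.
Jan 13 is Mon; Feb 13 is Thu; Mar 13 is Thu; Apr 13 is Sun; May 13 is Tue; Jun 13 is Fri ✓; Jul 13 is Sun; Aug 13 is Wed; Sep 13 is Sat; Oct 13 is Mon; Nov 13 is Thu; Dec 13 is Sat.
Friday the 13ths: Jun.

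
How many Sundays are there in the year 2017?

January 1, 2017 is a Sunday.
That's 365 days from start to end, counting both.
365 = 7 × 52 + 1, so there are 52 full weeks plus 1 extra day.
Each full week contributes one Sunday: 52 so far.
The 1 extra day is Sunday — 1 of them qualifies.
Total: 52 + 1 = 53.

53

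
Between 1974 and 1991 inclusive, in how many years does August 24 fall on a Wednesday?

Day of week of August 24 in each year:
1974: Sat, 1975: Sun, 1976: Tue, 1977: Wed ✓, 1978: Thu, 1979: Fri, 1980: Sun, 1981: Mon, 1982: Tue, 1983: Wed ✓, 1984: Fri, 1985: Sat, 1986: Sun, 1987: Mon, 1988: Wed ✓, 1989: Thu, 1990: Fri, 1991: Sat
Wednesdays: 1977, 1983, 1988.

3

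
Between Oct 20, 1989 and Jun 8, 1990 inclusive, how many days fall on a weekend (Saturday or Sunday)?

66

Oct 20, 1989 is a Friday.
That's 232 days from start to end, counting both.
232 = 7 × 33 + 1, so there are 33 full weeks plus 1 extra day.
Each full week contributes 2 weekend days (Sat, Sun): 33 × 2 = 66.
The 1 extra day is Fri — none qualify.
Total: 66 + 0 = 66.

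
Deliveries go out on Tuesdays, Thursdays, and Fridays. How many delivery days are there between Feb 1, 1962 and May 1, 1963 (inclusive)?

195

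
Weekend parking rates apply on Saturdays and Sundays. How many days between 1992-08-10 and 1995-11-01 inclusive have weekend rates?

336

1992-08-10 is a Monday.
The range spans 1179 days (inclusive of both endpoints).
1179 = 7 × 168 + 3, so there are 168 full weeks plus 3 extra days.
Each full week contributes 2 weekend days (Sat, Sun): 168 × 2 = 336.
The 3 extra days are Mon, Tue, Wed — none qualify.
Total: 336 + 0 = 336.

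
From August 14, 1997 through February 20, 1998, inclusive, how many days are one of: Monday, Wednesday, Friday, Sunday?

109

August 14, 1997 is a Thursday.
From August 14, 1997 to February 20, 1998 is 191 days inclusive.
191 = 7 × 27 + 2, so there are 27 full weeks plus 2 extra days.
Each full week contributes 4 days from the set (Mon, Wed, Fri, Sun): 27 × 4 = 108.
The 2 extra days are Thursday, Friday — 1 of them qualifies.
Total: 108 + 1 = 109.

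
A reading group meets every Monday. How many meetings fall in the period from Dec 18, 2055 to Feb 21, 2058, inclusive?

114 Mondays

Dec 18, 2055 is a Saturday.
From Dec 18, 2055 to Feb 21, 2058 is 797 days inclusive.
797 = 7 × 113 + 6, so there are 113 full weeks plus 6 extra days.
Each full week contributes one Monday: 113 so far.
The 6 extra days are Sat, Sun, Mon, Tue, Wed, Thu — 1 of them qualifies.
Total: 113 + 1 = 114.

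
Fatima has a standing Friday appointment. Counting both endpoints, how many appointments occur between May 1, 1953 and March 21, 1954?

May 1, 1953 is a Friday.
The range spans 325 days (inclusive of both endpoints).
325 = 7 × 46 + 3, so there are 46 full weeks plus 3 extra days.
Each full week contributes one Friday: 46 so far.
The 3 extra days are Fri, Sat, Sun — 1 of them qualifies.
Total: 46 + 1 = 47.

47 Fridays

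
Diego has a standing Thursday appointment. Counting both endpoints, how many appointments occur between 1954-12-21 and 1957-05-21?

126 Thursdays

1954-12-21 is a Tuesday.
The range spans 883 days (inclusive of both endpoints).
883 = 7 × 126 + 1, so there are 126 full weeks plus 1 extra day.
Each full week contributes one Thursday: 126 so far.
The 1 extra day is Tue — none qualify.
Total: 126 + 0 = 126.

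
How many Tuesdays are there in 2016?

52

January 1, 2016 is a Friday.
The range spans 366 days (inclusive of both endpoints).
366 = 7 × 52 + 2, so there are 52 full weeks plus 2 extra days.
Each full week contributes one Tuesday: 52 so far.
The 2 extra days are Friday, Saturday — none qualify.
Total: 52 + 0 = 52.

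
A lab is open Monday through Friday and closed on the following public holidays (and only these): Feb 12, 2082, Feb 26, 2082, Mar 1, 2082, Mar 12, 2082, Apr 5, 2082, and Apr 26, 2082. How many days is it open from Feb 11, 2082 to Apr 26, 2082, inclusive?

Feb 11, 2082 is a Wednesday.
The range spans 75 days (inclusive of both endpoints).
75 = 7 × 10 + 5, so there are 10 full weeks plus 5 extra days.
Each full week contributes 5 weekdays (Mon–Fri): 10 × 5 = 50.
The 5 extra days are Wednesday, Thursday, Friday, Saturday, Sunday — 3 of them qualify.
Total: 50 + 3 = 53.
Holidays: Feb 12, 2082 (Thu); Feb 26, 2082 (Thu); Mar 1, 2082 (Sun); Mar 12, 2082 (Thu); Apr 5, 2082 (Sun); Apr 26, 2082 (Sun).
3 of the 6 holidays fall on weekdays; the rest are weekends and were already excluded.
Business days: 53 − 3 = 50.

50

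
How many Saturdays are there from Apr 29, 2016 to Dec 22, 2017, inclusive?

86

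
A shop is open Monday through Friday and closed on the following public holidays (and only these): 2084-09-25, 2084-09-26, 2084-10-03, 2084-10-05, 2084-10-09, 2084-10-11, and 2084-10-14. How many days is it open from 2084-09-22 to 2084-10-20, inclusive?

15

2084-09-22 is a Friday.
That's 29 days from start to end, counting both.
29 = 7 × 4 + 1, so there are 4 full weeks plus 1 extra day.
Each full week contributes 5 weekdays (Mon–Fri): 4 × 5 = 20.
The 1 extra day is Fri — 1 of them qualifies.
Total: 20 + 1 = 21.
Holidays: 2084-09-25 (Mon); 2084-09-26 (Tue); 2084-10-03 (Tue); 2084-10-05 (Thu); 2084-10-09 (Mon); 2084-10-11 (Wed); 2084-10-14 (Sat).
6 of the 7 holidays fall on weekdays; the rest are weekends and were already excluded.
Business days: 21 − 6 = 15.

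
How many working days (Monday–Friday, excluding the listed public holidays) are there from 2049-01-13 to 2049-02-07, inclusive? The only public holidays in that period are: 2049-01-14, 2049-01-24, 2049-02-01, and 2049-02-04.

2049-01-13 is a Wednesday.
From 2049-01-13 to 2049-02-07 is 26 days inclusive.
26 = 7 × 3 + 5, so there are 3 full weeks plus 5 extra days.
Each full week contributes 5 weekdays (Mon–Fri): 3 × 5 = 15.
The 5 extra days are Wednesday, Thursday, Friday, Saturday, Sunday — 3 of them qualify.
Total: 15 + 3 = 18.
Holidays: 2049-01-14 (Thu); 2049-01-24 (Sun); 2049-02-01 (Mon); 2049-02-04 (Thu).
3 of the 4 holidays fall on weekdays; the rest are weekends and were already excluded.
Business days: 18 − 3 = 15.

15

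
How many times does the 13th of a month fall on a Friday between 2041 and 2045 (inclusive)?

9

Friday-the-13ths by year:
2041: Sep, Dec
2042: Jun
2043: Feb, Mar, Nov
2044: May
2045: Jan, Oct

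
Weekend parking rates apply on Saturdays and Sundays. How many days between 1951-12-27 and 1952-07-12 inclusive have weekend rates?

57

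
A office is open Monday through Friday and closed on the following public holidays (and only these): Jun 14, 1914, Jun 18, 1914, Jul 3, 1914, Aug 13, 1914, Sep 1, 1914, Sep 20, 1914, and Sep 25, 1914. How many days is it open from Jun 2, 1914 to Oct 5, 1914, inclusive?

Jun 2, 1914 is a Tuesday.
That's 126 days from start to end, counting both.
126 = 7 × 18, so the span is exactly 18 full weeks.
Each full week contributes 5 weekdays (Mon–Fri): 18 × 5 = 90.
Holidays: Jun 14, 1914 (Sun); Jun 18, 1914 (Thu); Jul 3, 1914 (Fri); Aug 13, 1914 (Thu); Sep 1, 1914 (Tue); Sep 20, 1914 (Sun); Sep 25, 1914 (Fri).
5 of the 7 holidays fall on weekdays; the rest are weekends and were already excluded.
Business days: 90 − 5 = 85.

85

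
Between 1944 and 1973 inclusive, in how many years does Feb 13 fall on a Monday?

4

Day of week of February 13 in each year:
1944: Sun, 1945: Tue, 1946: Wed, 1947: Thu, 1948: Fri, 1949: Sun, 1950: Mon ✓, 1951: Tue, 1952: Wed, 1953: Fri, 1954: Sat, 1955: Sun, 1956: Mon ✓, 1957: Wed, 1958: Thu, 1959: Fri, 1960: Sat, 1961: Mon ✓, 1962: Tue, 1963: Wed, 1964: Thu, 1965: Sat, 1966: Sun, 1967: Mon ✓, 1968: Tue, 1969: Thu, 1970: Fri, 1971: Sat, 1972: Sun, 1973: Tue
Mondays: 1950, 1956, 1961, 1967.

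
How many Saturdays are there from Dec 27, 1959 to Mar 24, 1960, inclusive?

12 Saturdays

Dec 27, 1959 is a Sunday.
From Dec 27, 1959 to Mar 24, 1960 is 89 days inclusive.
89 = 7 × 12 + 5, so there are 12 full weeks plus 5 extra days.
Each full week contributes one Saturday: 12 so far.
The 5 extra days are Sunday, Monday, Tuesday, Wednesday, Thursday — none qualify.
Total: 12 + 0 = 12.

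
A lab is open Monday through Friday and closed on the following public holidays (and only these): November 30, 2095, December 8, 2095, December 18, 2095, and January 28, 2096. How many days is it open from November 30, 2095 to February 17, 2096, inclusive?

56

November 30, 2095 is a Wednesday.
That's 80 days from start to end, counting both.
80 = 7 × 11 + 3, so there are 11 full weeks plus 3 extra days.
Each full week contributes 5 weekdays (Mon–Fri): 11 × 5 = 55.
The 3 extra days are Wednesday, Thursday, Friday — 3 of them qualify.
Total: 55 + 3 = 58.
Holidays: November 30, 2095 (Wed); December 8, 2095 (Thu); December 18, 2095 (Sun); January 28, 2096 (Sat).
2 of the 4 holidays fall on weekdays; the rest are weekends and were already excluded.
Business days: 58 − 2 = 56.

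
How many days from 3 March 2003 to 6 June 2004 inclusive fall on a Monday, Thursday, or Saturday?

198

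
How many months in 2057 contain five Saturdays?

A month has five Saturdays exactly when Saturday falls within its first (length − 28) days.
Jan: 31 days, starts Mon → 5 of Mon, Tue, Wed
Feb: 28 days, starts Thu → 5 of (none)
Mar: 31 days, starts Thu → 5 of Thu, Fri, Sat ✓
Apr: 30 days, starts Sun → 5 of Sun, Mon
May: 31 days, starts Tue → 5 of Tue, Wed, Thu
Jun: 30 days, starts Fri → 5 of Fri, Sat ✓
Jul: 31 days, starts Sun → 5 of Sun, Mon, Tue
Aug: 31 days, starts Wed → 5 of Wed, Thu, Fri
Sep: 30 days, starts Sat → 5 of Sat, Sun ✓
Oct: 31 days, starts Mon → 5 of Mon, Tue, Wed
Nov: 30 days, starts Thu → 5 of Thu, Fri
Dec: 31 days, starts Sat → 5 of Sat, Sun, Mon ✓
Months with five Saturdays: Mar, Jun, Sep, Dec.

4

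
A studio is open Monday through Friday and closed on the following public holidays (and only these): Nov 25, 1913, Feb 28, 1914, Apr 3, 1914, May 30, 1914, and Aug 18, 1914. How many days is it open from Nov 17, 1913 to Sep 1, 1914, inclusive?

204

Nov 17, 1913 is a Monday.
That's 289 days from start to end, counting both.
289 = 7 × 41 + 2, so there are 41 full weeks plus 2 extra days.
Each full week contributes 5 weekdays (Mon–Fri): 41 × 5 = 205.
The 2 extra days are Monday, Tuesday — 2 of them qualify.
Total: 205 + 2 = 207.
Holidays: Nov 25, 1913 (Tue); Feb 28, 1914 (Sat); Apr 3, 1914 (Fri); May 30, 1914 (Sat); Aug 18, 1914 (Tue).
3 of the 5 holidays fall on weekdays; the rest are weekends and were already excluded.
Business days: 207 − 3 = 204.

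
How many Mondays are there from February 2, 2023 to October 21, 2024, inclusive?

90

February 2, 2023 is a Thursday.
That's 628 days from start to end, counting both.
628 = 7 × 89 + 5, so there are 89 full weeks plus 5 extra days.
Each full week contributes one Monday: 89 so far.
The 5 extra days are Thursday, Friday, Saturday, Sunday, Monday — 1 of them qualifies.
Total: 89 + 1 = 90.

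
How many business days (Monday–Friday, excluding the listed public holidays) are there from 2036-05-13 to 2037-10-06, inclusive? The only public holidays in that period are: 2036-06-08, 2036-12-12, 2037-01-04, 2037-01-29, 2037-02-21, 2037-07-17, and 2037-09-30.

362

2036-05-13 is a Tuesday.
From 2036-05-13 to 2037-10-06 is 512 days inclusive.
512 = 7 × 73 + 1, so there are 73 full weeks plus 1 extra day.
Each full week contributes 5 weekdays (Mon–Fri): 73 × 5 = 365.
The 1 extra day is Tue — 1 of them qualifies.
Total: 365 + 1 = 366.
Holidays: 2036-06-08 (Sun); 2036-12-12 (Fri); 2037-01-04 (Sun); 2037-01-29 (Thu); 2037-02-21 (Sat); 2037-07-17 (Fri); 2037-09-30 (Wed).
4 of the 7 holidays fall on weekdays; the rest are weekends and were already excluded.
Business days: 366 − 4 = 362.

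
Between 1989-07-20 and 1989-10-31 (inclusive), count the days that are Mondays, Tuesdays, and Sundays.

45

1989-07-20 is a Thursday.
The range spans 104 days (inclusive of both endpoints).
104 = 7 × 14 + 6, so there are 14 full weeks plus 6 extra days.
Each full week contributes 3 days from the set (Mon, Tue, Sun): 14 × 3 = 42.
The 6 extra days are Thursday, Friday, Saturday, Sunday, Monday, Tuesday — 3 of them qualify.
Total: 42 + 3 = 45.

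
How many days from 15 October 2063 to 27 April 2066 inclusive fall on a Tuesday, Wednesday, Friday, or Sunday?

529

15 October 2063 is a Monday.
That's 926 days from start to end, counting both.
926 = 7 × 132 + 2, so there are 132 full weeks plus 2 extra days.
Each full week contributes 4 days from the set (Tue, Wed, Fri, Sun): 132 × 4 = 528.
The 2 extra days are Monday, Tuesday — 1 of them qualifies.
Total: 528 + 1 = 529.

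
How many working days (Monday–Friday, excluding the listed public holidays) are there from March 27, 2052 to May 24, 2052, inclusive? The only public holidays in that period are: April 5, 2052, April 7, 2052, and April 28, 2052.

March 27, 2052 is a Wednesday.
The range spans 59 days (inclusive of both endpoints).
59 = 7 × 8 + 3, so there are 8 full weeks plus 3 extra days.
Each full week contributes 5 weekdays (Mon–Fri): 8 × 5 = 40.
The 3 extra days are Wed, Thu, Fri — 3 of them qualify.
Total: 40 + 3 = 43.
Holidays: April 5, 2052 (Fri); April 7, 2052 (Sun); April 28, 2052 (Sun).
1 of the 3 holidays fall on weekdays; the rest are weekends and were already excluded.
Business days: 43 − 1 = 42.

42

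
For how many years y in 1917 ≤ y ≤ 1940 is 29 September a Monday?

Day of week of September 29 in each year:
1917: Sat, 1918: Sun, 1919: Mon ✓, 1920: Wed, 1921: Thu, 1922: Fri, 1923: Sat, 1924: Mon ✓, 1925: Tue, 1926: Wed, 1927: Thu, 1928: Sat, 1929: Sun, 1930: Mon ✓, 1931: Tue, 1932: Thu, 1933: Fri, 1934: Sat, 1935: Sun, 1936: Tue, 1937: Wed, 1938: Thu, 1939: Fri, 1940: Sun
Mondays: 1919, 1924, 1930.

3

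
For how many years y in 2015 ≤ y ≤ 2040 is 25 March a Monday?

3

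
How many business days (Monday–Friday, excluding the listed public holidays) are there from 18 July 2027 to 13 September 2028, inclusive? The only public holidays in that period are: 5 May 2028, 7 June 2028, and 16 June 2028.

300 business days

18 July 2027 is a Sunday.
That's 424 days from start to end, counting both.
424 = 7 × 60 + 4, so there are 60 full weeks plus 4 extra days.
Each full week contributes 5 weekdays (Mon–Fri): 60 × 5 = 300.
The 4 extra days are Sunday, Monday, Tuesday, Wednesday — 3 of them qualify.
Total: 300 + 3 = 303.
Holidays: 5 May 2028 (Fri); 7 June 2028 (Wed); 16 June 2028 (Fri).
All 3 holidays fall on weekdays, so subtract 3.
Business days: 303 − 3 = 300.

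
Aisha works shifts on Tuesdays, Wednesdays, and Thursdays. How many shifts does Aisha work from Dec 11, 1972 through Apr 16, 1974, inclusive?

Dec 11, 1972 is a Monday.
That's 492 days from start to end, counting both.
492 = 7 × 70 + 2, so there are 70 full weeks plus 2 extra days.
Each full week contributes 3 days from the set (Tue, Wed, Thu): 70 × 3 = 210.
The 2 extra days are Mon, Tue — 1 of them qualifies.
Total: 210 + 1 = 211.

211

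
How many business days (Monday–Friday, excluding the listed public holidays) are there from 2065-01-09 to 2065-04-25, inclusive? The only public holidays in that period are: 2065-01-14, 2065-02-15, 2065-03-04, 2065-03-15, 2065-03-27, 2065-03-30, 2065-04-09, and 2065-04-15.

70

2065-01-09 is a Friday.
From 2065-01-09 to 2065-04-25 is 107 days inclusive.
107 = 7 × 15 + 2, so there are 15 full weeks plus 2 extra days.
Each full week contributes 5 weekdays (Mon–Fri): 15 × 5 = 75.
The 2 extra days are Fri, Sat — 1 of them qualifies.
Total: 75 + 1 = 76.
Holidays: 2065-01-14 (Wed); 2065-02-15 (Sun); 2065-03-04 (Wed); 2065-03-15 (Sun); 2065-03-27 (Fri); 2065-03-30 (Mon); 2065-04-09 (Thu); 2065-04-15 (Wed).
6 of the 8 holidays fall on weekdays; the rest are weekends and were already excluded.
Business days: 76 − 6 = 70.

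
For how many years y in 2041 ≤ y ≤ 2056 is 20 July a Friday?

1

Day of week of July 20 in each year:
2041: Sat, 2042: Sun, 2043: Mon, 2044: Wed, 2045: Thu, 2046: Fri ✓, 2047: Sat, 2048: Mon, 2049: Tue, 2050: Wed, 2051: Thu, 2052: Sat, 2053: Sun, 2054: Mon, 2055: Tue, 2056: Thu
Fridays: 2046.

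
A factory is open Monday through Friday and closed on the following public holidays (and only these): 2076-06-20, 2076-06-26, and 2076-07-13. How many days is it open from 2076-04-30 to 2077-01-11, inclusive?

2076-04-30 is a Thursday.
That's 257 days from start to end, counting both.
257 = 7 × 36 + 5, so there are 36 full weeks plus 5 extra days.
Each full week contributes 5 weekdays (Mon–Fri): 36 × 5 = 180.
The 5 extra days are Thu, Fri, Sat, Sun, Mon — 3 of them qualify.
Total: 180 + 3 = 183.
Holidays: 2076-06-20 (Sat); 2076-06-26 (Fri); 2076-07-13 (Mon).
2 of the 3 holidays fall on weekdays; the rest are weekends and were already excluded.
Business days: 183 − 2 = 181.

181 business days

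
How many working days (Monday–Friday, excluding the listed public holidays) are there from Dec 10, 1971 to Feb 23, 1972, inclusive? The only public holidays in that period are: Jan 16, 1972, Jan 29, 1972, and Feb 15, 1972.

53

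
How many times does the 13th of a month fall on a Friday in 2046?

The 13th falls on a Friday when the month's 13th has weekday Fri.
Jan 13 is Sat; Feb 13 is Tue; Mar 13 is Tue; Apr 13 is Fri ✓; May 13 is Sun; Jun 13 is Wed; Jul 13 is Fri ✓; Aug 13 is Mon; Sep 13 is Thu; Oct 13 is Sat; Nov 13 is Tue; Dec 13 is Thu.
Friday the 13ths: Apr, Jul.

2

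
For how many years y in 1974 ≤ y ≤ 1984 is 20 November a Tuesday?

2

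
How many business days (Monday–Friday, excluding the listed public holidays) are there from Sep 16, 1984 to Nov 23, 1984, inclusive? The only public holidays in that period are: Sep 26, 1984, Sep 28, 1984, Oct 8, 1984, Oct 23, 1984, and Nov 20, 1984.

45 business days

Sep 16, 1984 is a Sunday.
That's 69 days from start to end, counting both.
69 = 7 × 9 + 6, so there are 9 full weeks plus 6 extra days.
Each full week contributes 5 weekdays (Mon–Fri): 9 × 5 = 45.
The 6 extra days are Sunday, Monday, Tuesday, Wednesday, Thursday, Friday — 5 of them qualify.
Total: 45 + 5 = 50.
Holidays: Sep 26, 1984 (Wed); Sep 28, 1984 (Fri); Oct 8, 1984 (Mon); Oct 23, 1984 (Tue); Nov 20, 1984 (Tue).
All 5 holidays fall on weekdays, so subtract 5.
Business days: 50 − 5 = 45.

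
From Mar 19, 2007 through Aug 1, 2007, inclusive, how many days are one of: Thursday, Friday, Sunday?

Mar 19, 2007 is a Monday.
That's 136 days from start to end, counting both.
136 = 7 × 19 + 3, so there are 19 full weeks plus 3 extra days.
Each full week contributes 3 days from the set (Thu, Fri, Sun): 19 × 3 = 57.
The 3 extra days are Mon, Tue, Wed — none qualify.
Total: 57 + 0 = 57.

57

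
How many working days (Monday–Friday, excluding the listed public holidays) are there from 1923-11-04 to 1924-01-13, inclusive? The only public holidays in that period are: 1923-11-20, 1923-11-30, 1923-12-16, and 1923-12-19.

1923-11-04 is a Sunday.
From 1923-11-04 to 1924-01-13 is 71 days inclusive.
71 = 7 × 10 + 1, so there are 10 full weeks plus 1 extra day.
Each full week contributes 5 weekdays (Mon–Fri): 10 × 5 = 50.
The 1 extra day is Sunday — none qualify.
Total: 50 + 0 = 50.
Holidays: 1923-11-20 (Tue); 1923-11-30 (Fri); 1923-12-16 (Sun); 1923-12-19 (Wed).
3 of the 4 holidays fall on weekdays; the rest are weekends and were already excluded.
Business days: 50 − 3 = 47.

47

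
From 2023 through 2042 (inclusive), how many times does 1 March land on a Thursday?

3

Day of week of March 1 in each year:
2023: Wed, 2024: Fri, 2025: Sat, 2026: Sun, 2027: Mon, 2028: Wed, 2029: Thu ✓, 2030: Fri, 2031: Sat, 2032: Mon, 2033: Tue, 2034: Wed, 2035: Thu ✓, 2036: Sat, 2037: Sun, 2038: Mon, 2039: Tue, 2040: Thu ✓, 2041: Fri, 2042: Sat
Thursdays: 2029, 2035, 2040.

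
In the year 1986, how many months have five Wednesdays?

5

A month has five Wednesdays exactly when Wednesday falls within its first (length − 28) days.
Jan: 31 days, starts Wed → 5 of Wed, Thu, Fri ✓
Feb: 28 days, starts Sat → 5 of (none)
Mar: 31 days, starts Sat → 5 of Sat, Sun, Mon
Apr: 30 days, starts Tue → 5 of Tue, Wed ✓
May: 31 days, starts Thu → 5 of Thu, Fri, Sat
Jun: 30 days, starts Sun → 5 of Sun, Mon
Jul: 31 days, starts Tue → 5 of Tue, Wed, Thu ✓
Aug: 31 days, starts Fri → 5 of Fri, Sat, Sun
Sep: 30 days, starts Mon → 5 of Mon, Tue
Oct: 31 days, starts Wed → 5 of Wed, Thu, Fri ✓
Nov: 30 days, starts Sat → 5 of Sat, Sun
Dec: 31 days, starts Mon → 5 of Mon, Tue, Wed ✓
Months with five Wednesdays: Jan, Apr, Jul, Oct, Dec.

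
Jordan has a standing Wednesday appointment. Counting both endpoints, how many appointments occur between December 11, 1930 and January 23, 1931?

December 11, 1930 is a Thursday.
That's 44 days from start to end, counting both.
44 = 7 × 6 + 2, so there are 6 full weeks plus 2 extra days.
Each full week contributes one Wednesday: 6 so far.
The 2 extra days are Thu, Fri — none qualify.
Total: 6 + 0 = 6.

6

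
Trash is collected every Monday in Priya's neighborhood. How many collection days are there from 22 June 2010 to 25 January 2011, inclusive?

22 June 2010 is a Tuesday.
From 22 June 2010 to 25 January 2011 is 218 days inclusive.
218 = 7 × 31 + 1, so there are 31 full weeks plus 1 extra day.
Each full week contributes one Monday: 31 so far.
The 1 extra day is Tue — none qualify.
Total: 31 + 0 = 31.

31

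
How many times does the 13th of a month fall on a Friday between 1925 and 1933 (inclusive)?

17

Friday-the-13ths by year:
1925: Feb, Mar, Nov
1926: Aug
1927: May
1928: Jan, Apr, Jul
1929: Sep, Dec
1930: Jun
1931: Feb, Mar, Nov
1932: May
1933: Jan, Oct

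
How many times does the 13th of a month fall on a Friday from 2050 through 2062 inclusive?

Friday-the-13ths by year:
2050: May
2051: Jan, Oct
2052: Sep, Dec
2053: Jun
2054: Feb, Mar, Nov
2055: Aug
2056: Oct
2057: Apr, Jul
2058: Sep, Dec
2059: Jun
2060: Feb, Aug
2061: May
2062: Jan, Oct

21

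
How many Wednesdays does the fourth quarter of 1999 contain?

13

October 1, 1999 is a Friday.
The range spans 92 days (inclusive of both endpoints).
92 = 7 × 13 + 1, so there are 13 full weeks plus 1 extra day.
Each full week contributes one Wednesday: 13 so far.
The 1 extra day is Fri — none qualify.
Total: 13 + 0 = 13.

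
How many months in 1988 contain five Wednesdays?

4

A month has five Wednesdays exactly when Wednesday falls within its first (length − 28) days.
Jan: 31 days, starts Fri → 5 of Fri, Sat, Sun
Feb: 29 days, starts Mon → 5 of Mon
Mar: 31 days, starts Tue → 5 of Tue, Wed, Thu ✓
Apr: 30 days, starts Fri → 5 of Fri, Sat
May: 31 days, starts Sun → 5 of Sun, Mon, Tue
Jun: 30 days, starts Wed → 5 of Wed, Thu ✓
Jul: 31 days, starts Fri → 5 of Fri, Sat, Sun
Aug: 31 days, starts Mon → 5 of Mon, Tue, Wed ✓
Sep: 30 days, starts Thu → 5 of Thu, Fri
Oct: 31 days, starts Sat → 5 of Sat, Sun, Mon
Nov: 30 days, starts Tue → 5 of Tue, Wed ✓
Dec: 31 days, starts Thu → 5 of Thu, Fri, Sat
Months with five Wednesdays: Mar, Jun, Aug, Nov.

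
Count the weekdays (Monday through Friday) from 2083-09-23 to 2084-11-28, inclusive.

309 weekdays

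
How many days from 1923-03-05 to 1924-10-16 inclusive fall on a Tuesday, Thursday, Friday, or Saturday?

1923-03-05 is a Monday.
That's 592 days from start to end, counting both.
592 = 7 × 84 + 4, so there are 84 full weeks plus 4 extra days.
Each full week contributes 4 days from the set (Tue, Thu, Fri, Sat): 84 × 4 = 336.
The 4 extra days are Monday, Tuesday, Wednesday, Thursday — 2 of them qualify.
Total: 336 + 2 = 338.

338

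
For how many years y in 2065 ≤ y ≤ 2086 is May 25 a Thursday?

Day of week of May 25 in each year:
2065: Mon, 2066: Tue, 2067: Wed, 2068: Fri, 2069: Sat, 2070: Sun, 2071: Mon, 2072: Wed, 2073: Thu ✓, 2074: Fri, 2075: Sat, 2076: Mon, 2077: Tue, 2078: Wed, 2079: Thu ✓, 2080: Sat, 2081: Sun, 2082: Mon, 2083: Tue, 2084: Thu ✓, 2085: Fri, 2086: Sat
Thursdays: 2073, 2079, 2084.

3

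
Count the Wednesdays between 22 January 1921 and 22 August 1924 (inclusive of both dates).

187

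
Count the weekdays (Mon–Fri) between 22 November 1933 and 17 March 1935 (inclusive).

22 November 1933 is a Wednesday.
The range spans 481 days (inclusive of both endpoints).
481 = 7 × 68 + 5, so there are 68 full weeks plus 5 extra days.
Each full week contributes 5 weekdays (Mon–Fri): 68 × 5 = 340.
The 5 extra days are Wed, Thu, Fri, Sat, Sun — 3 of them qualify.
Total: 340 + 3 = 343.

343 weekdays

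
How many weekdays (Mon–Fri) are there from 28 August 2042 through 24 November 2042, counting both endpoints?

28 August 2042 is a Thursday.
The range spans 89 days (inclusive of both endpoints).
89 = 7 × 12 + 5, so there are 12 full weeks plus 5 extra days.
Each full week contributes 5 weekdays (Mon–Fri): 12 × 5 = 60.
The 5 extra days are Thu, Fri, Sat, Sun, Mon — 3 of them qualify.
Total: 60 + 3 = 63.

63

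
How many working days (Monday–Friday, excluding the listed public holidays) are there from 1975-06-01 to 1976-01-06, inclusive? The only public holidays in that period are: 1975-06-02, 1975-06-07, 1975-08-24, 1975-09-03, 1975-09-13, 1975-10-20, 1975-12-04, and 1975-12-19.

152 working days

1975-06-01 is a Sunday.
From 1975-06-01 to 1976-01-06 is 220 days inclusive.
220 = 7 × 31 + 3, so there are 31 full weeks plus 3 extra days.
Each full week contributes 5 weekdays (Mon–Fri): 31 × 5 = 155.
The 3 extra days are Sun, Mon, Tue — 2 of them qualify.
Total: 155 + 2 = 157.
Holidays: 1975-06-02 (Mon); 1975-06-07 (Sat); 1975-08-24 (Sun); 1975-09-03 (Wed); 1975-09-13 (Sat); 1975-10-20 (Mon); 1975-12-04 (Thu); 1975-12-19 (Fri).
5 of the 8 holidays fall on weekdays; the rest are weekends and were already excluded.
Business days: 157 − 5 = 152.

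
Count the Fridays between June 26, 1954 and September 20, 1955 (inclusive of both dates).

64

June 26, 1954 is a Saturday.
The range spans 452 days (inclusive of both endpoints).
452 = 7 × 64 + 4, so there are 64 full weeks plus 4 extra days.
Each full week contributes one Friday: 64 so far.
The 4 extra days are Sat, Sun, Mon, Tue — none qualify.
Total: 64 + 0 = 64.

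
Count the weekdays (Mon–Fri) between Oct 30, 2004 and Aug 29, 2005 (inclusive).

216 weekdays

Oct 30, 2004 is a Saturday.
The range spans 304 days (inclusive of both endpoints).
304 = 7 × 43 + 3, so there are 43 full weeks plus 3 extra days.
Each full week contributes 5 weekdays (Mon–Fri): 43 × 5 = 215.
The 3 extra days are Saturday, Sunday, Monday — 1 of them qualifies.
Total: 215 + 1 = 216.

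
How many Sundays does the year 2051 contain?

2051-01-01 is a Sunday.
The range spans 365 days (inclusive of both endpoints).
365 = 7 × 52 + 1, so there are 52 full weeks plus 1 extra day.
Each full week contributes one Sunday: 52 so far.
The 1 extra day is Sun — 1 of them qualifies.
Total: 52 + 1 = 53.

53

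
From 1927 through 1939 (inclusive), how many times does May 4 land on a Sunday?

1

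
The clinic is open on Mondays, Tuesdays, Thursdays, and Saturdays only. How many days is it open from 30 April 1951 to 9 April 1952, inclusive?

30 April 1951 is a Monday.
That's 346 days from start to end, counting both.
346 = 7 × 49 + 3, so there are 49 full weeks plus 3 extra days.
Each full week contributes 4 days from the set (Mon, Tue, Thu, Sat): 49 × 4 = 196.
The 3 extra days are Mon, Tue, Wed — 2 of them qualify.
Total: 196 + 2 = 198.

198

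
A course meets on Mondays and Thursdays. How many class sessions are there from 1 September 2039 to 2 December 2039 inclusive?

1 September 2039 is a Thursday.
The range spans 93 days (inclusive of both endpoints).
93 = 7 × 13 + 2, so there are 13 full weeks plus 2 extra days.
Each full week contributes 2 days from the set (Mon, Thu): 13 × 2 = 26.
The 2 extra days are Thu, Fri — 1 of them qualifies.
Total: 26 + 1 = 27.

27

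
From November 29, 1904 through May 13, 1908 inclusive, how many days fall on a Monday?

November 29, 1904 is a Tuesday.
From November 29, 1904 to May 13, 1908 is 1262 days inclusive.
1262 = 7 × 180 + 2, so there are 180 full weeks plus 2 extra days.
Each full week contributes one Monday: 180 so far.
The 2 extra days are Tue, Wed — none qualify.
Total: 180 + 0 = 180.

180 Mondays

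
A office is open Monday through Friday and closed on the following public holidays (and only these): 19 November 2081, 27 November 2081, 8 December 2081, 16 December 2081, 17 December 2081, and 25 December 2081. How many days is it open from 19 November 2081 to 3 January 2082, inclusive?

27 business days

19 November 2081 is a Wednesday.
That's 46 days from start to end, counting both.
46 = 7 × 6 + 4, so there are 6 full weeks plus 4 extra days.
Each full week contributes 5 weekdays (Mon–Fri): 6 × 5 = 30.
The 4 extra days are Wednesday, Thursday, Friday, Saturday — 3 of them qualify.
Total: 30 + 3 = 33.
Holidays: 19 November 2081 (Wed); 27 November 2081 (Thu); 8 December 2081 (Mon); 16 December 2081 (Tue); 17 December 2081 (Wed); 25 December 2081 (Thu).
All 6 holidays fall on weekdays, so subtract 6.
Business days: 33 − 6 = 27.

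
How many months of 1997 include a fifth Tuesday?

4

A month has five Tuesdays exactly when Tuesday falls within its first (length − 28) days.
Jan: 31 days, starts Wed → 5 of Wed, Thu, Fri
Feb: 28 days, starts Sat → 5 of (none)
Mar: 31 days, starts Sat → 5 of Sat, Sun, Mon
Apr: 30 days, starts Tue → 5 of Tue, Wed ✓
May: 31 days, starts Thu → 5 of Thu, Fri, Sat
Jun: 30 days, starts Sun → 5 of Sun, Mon
Jul: 31 days, starts Tue → 5 of Tue, Wed, Thu ✓
Aug: 31 days, starts Fri → 5 of Fri, Sat, Sun
Sep: 30 days, starts Mon → 5 of Mon, Tue ✓
Oct: 31 days, starts Wed → 5 of Wed, Thu, Fri
Nov: 30 days, starts Sat → 5 of Sat, Sun
Dec: 31 days, starts Mon → 5 of Mon, Tue, Wed ✓
Months with five Tuesdays: Apr, Jul, Sep, Dec.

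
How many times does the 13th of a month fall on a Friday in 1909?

The 13th falls on a Friday when the month's 13th has weekday Fri.
Jan 13 is Wed; Feb 13 is Sat; Mar 13 is Sat; Apr 13 is Tue; May 13 is Thu; Jun 13 is Sun; Jul 13 is Tue; Aug 13 is Fri ✓; Sep 13 is Mon; Oct 13 is Wed; Nov 13 is Sat; Dec 13 is Mon.
Friday the 13ths: Aug.

1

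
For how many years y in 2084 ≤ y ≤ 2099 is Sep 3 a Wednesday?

Day of week of September 3 in each year:
2084: Sun, 2085: Mon, 2086: Tue, 2087: Wed ✓, 2088: Fri, 2089: Sat, 2090: Sun, 2091: Mon, 2092: Wed ✓, 2093: Thu, 2094: Fri, 2095: Sat, 2096: Mon, 2097: Tue, 2098: Wed ✓, 2099: Thu
Wednesdays: 2087, 2092, 2098.

3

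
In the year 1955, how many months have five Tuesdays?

4

A month has five Tuesdays exactly when Tuesday falls within its first (length − 28) days.
Jan: 31 days, starts Sat → 5 of Sat, Sun, Mon
Feb: 28 days, starts Tue → 5 of (none)
Mar: 31 days, starts Tue → 5 of Tue, Wed, Thu ✓
Apr: 30 days, starts Fri → 5 of Fri, Sat
May: 31 days, starts Sun → 5 of Sun, Mon, Tue ✓
Jun: 30 days, starts Wed → 5 of Wed, Thu
Jul: 31 days, starts Fri → 5 of Fri, Sat, Sun
Aug: 31 days, starts Mon → 5 of Mon, Tue, Wed ✓
Sep: 30 days, starts Thu → 5 of Thu, Fri
Oct: 31 days, starts Sat → 5 of Sat, Sun, Mon
Nov: 30 days, starts Tue → 5 of Tue, Wed ✓
Dec: 31 days, starts Thu → 5 of Thu, Fri, Sat
Months with five Tuesdays: Mar, May, Aug, Nov.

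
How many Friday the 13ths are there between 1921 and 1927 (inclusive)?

11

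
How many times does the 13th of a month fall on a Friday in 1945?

The 13th falls on a Friday when the month's 13th has weekday Fri.
Jan 13 is Sat; Feb 13 is Tue; Mar 13 is Tue; Apr 13 is Fri ✓; May 13 is Sun; Jun 13 is Wed; Jul 13 is Fri ✓; Aug 13 is Mon; Sep 13 is Thu; Oct 13 is Sat; Nov 13 is Tue; Dec 13 is Thu.
Friday the 13ths: Apr, Jul.

2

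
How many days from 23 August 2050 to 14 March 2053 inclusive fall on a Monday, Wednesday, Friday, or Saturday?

23 August 2050 is a Tuesday.
From 23 August 2050 to 14 March 2053 is 935 days inclusive.
935 = 7 × 133 + 4, so there are 133 full weeks plus 4 extra days.
Each full week contributes 4 days from the set (Mon, Wed, Fri, Sat): 133 × 4 = 532.
The 4 extra days are Tue, Wed, Thu, Fri — 2 of them qualify.
Total: 532 + 2 = 534.

534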